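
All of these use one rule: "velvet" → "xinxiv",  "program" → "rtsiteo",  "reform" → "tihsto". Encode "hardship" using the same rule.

Vowels shift forward by 4 and consonants shift forward by 2.
On hardship: h(cons)+2=j, a(vowel)+4=e, r(cons)+2=t, d(cons)+2=f, s(cons)+2=u, h(cons)+2=j, i(vowel)+4=m, p(cons)+2=r.

jetfujmr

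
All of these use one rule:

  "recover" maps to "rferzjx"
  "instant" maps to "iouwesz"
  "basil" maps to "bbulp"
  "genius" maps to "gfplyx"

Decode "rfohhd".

Letter i (0-indexed) is shifted by i+0, so successive shifts are 0, 1, 2, ….
Decoding rfohhd: r−0=r, f−1=e, o−2=m, h−3=e, h−4=d, d−5=y.

remedy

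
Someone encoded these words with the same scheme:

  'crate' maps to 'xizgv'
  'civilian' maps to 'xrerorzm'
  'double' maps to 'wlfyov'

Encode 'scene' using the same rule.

Each pair mirrors across the alphabet (c↔x, r↔i, a↔z): positions sum to 25. Letters are reflected about the middle of the alphabet (position → 25−position): Atbash.
For scene: s↔h, c↔x, e↔v, n↔m, e↔v.

hxvmv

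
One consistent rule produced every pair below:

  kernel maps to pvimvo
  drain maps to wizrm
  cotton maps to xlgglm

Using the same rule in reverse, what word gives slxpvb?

Each letter is replaced by its mirror in the alphabet: a↔z, b↔y, c↔x, and so on (the Atbash cipher).
Reversing it on slxpvb: s↔h, l↔o, x↔c, p↔k, v↔e, b↔y.

hockey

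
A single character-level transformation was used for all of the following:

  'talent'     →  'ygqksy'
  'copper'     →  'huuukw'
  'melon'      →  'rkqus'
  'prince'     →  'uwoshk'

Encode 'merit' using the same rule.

rkwoy

The shift depends on letter class: consonant t→y is +5, but vowel a→g is +6. The rule splits by letter class: vowels +6, consonants +5.
For merit: m(cons)+5=r, e(vowel)+6=k, r(cons)+5=w, i(vowel)+6=o, t(cons)+5=y.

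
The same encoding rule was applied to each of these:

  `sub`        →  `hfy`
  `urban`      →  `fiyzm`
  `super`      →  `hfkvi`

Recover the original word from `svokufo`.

helpful

Each letter is replaced by its mirror in the alphabet: a↔z, b↔y, c↔x, and so on (the Atbash cipher).
Reversing it on svokufo: s↔h, v↔e, o↔l, k↔p, u↔f, f↔u, o↔l.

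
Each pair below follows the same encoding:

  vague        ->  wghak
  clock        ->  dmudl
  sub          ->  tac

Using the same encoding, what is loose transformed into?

The shift depends on letter class: consonant v→w is +1, but vowel a→g is +6. Two shifts are in play — +6 for a/e/i/o/u, +1 for every other letter.
Applying it to loose: l(cons)+1=m, o(vowel)+6=u, o(vowel)+6=u, s(cons)+1=t, e(vowel)+6=k.

muutk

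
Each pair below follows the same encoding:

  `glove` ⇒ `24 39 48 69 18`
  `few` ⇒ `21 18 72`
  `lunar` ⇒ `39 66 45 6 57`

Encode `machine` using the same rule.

42 6 12 27 30 45 18

g(#7)→24 and l(#12)→39: differences scale by 3, so n = 3·pos + 3. Each letter becomes 3×(its alphabet position, a=1..z=26) + 3.
Applying it to machine: m=13→42, a=1→6, c=3→12, h=8→27, i=9→30, n=14→45, e=5→18.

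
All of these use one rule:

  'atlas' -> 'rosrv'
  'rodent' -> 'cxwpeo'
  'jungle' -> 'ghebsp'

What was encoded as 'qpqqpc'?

a(0)→r(17) and t(19)→o(14) fit y≡19x+17 (mod 26); the inverse of 19 mod 26 is 11. Each letter's alphabet position (a=0..z=25) is mapped through 19·x+17 mod 26 — an affine cipher.
Undoing it on qpqqpc: q(16)→11·(16−17)≡15=p; p(15)→11·(15−17)≡4=e; q(16)→11·(16−17)≡15=p; q(16)→11·(16−17)≡15=p; p(15)→11·(15−17)≡4=e; c(2)→11·(2−17)≡17=r (all mod 26).

pepper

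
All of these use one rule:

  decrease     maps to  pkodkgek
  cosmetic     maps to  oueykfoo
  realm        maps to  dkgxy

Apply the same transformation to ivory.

ohudk

The shift depends on letter class: consonant d→p is +12, but vowel e→k is +6. The rule splits by letter class: vowels +6, consonants +12.
For ivory: i(vowel)+6=o, v(cons)+12=h, o(vowel)+6=u, r(cons)+12=d, y(cons)+12=k.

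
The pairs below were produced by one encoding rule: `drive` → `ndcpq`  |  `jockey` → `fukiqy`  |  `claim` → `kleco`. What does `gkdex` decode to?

scrap

d(3)→n(13) and r(17)→d(3) fit y≡3x+4 (mod 26); the inverse of 3 mod 26 is 9. Each letter's alphabet position (a=0..z=25) is mapped through 3·x+4 mod 26 — an affine cipher.
Undoing it on gkdex: g(6)→9·(6−4)≡18=s; k(10)→9·(10−4)≡2=c; d(3)→9·(3−4)≡17=r; e(4)→9·(4−4)≡0=a; x(23)→9·(23−4)≡15=p (all mod 26).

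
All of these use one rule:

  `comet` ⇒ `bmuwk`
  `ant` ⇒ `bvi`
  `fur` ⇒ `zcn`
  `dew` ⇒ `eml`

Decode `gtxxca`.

supply

Two steps: reverse the string, then apply a Caesar shift of +8.
Undoing it on gtxxca: shift back: g−8=y, t−8=l, x−8=p, x−8=p, c−8=u, a−8=s → ylppus; then reverse → supply.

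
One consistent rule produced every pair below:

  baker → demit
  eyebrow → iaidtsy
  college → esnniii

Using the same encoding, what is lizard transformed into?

nmbetf

Vowels shift forward by 4 and consonants shift forward by 2.
For lizard: l(cons)+2=n, i(vowel)+4=m, z(cons)+2=b, a(vowel)+4=e, r(cons)+2=t, d(cons)+2=f.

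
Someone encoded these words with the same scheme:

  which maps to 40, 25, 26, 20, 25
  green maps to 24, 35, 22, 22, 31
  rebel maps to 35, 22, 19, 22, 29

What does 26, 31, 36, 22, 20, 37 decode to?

w is letter #23 and maps to 40: an offset of 17. Each letter is replaced by its alphabet position (a=1..z=26) + 17.
Decoding 26, 31, 36, 22, 20, 37: 26→(26−17)÷1=9=i, 31→(31−17)÷1=14=n, 36→(36−17)÷1=19=s, 22→(22−17)÷1=5=e, 20→(20−17)÷1=3=c, 37→(37−17)÷1=20=t.

insect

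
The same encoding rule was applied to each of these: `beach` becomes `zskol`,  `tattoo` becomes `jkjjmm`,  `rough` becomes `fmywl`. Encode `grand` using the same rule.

wfkxd

b(1)→z(25) and e(4)→s(18) fit y≡15x+10 (mod 26); the inverse of 15 mod 26 is 7. Treating letters as 0–25, the rule is x ↦ 15x + 10 (mod 26).
For grand: g(6)→15·6+10≡22=w; r(17)→15·17+10≡5=f; a(0)→15·0+10≡10=k; n(13)→15·13+10≡23=x; d(3)→15·3+10≡3=d (all mod 26).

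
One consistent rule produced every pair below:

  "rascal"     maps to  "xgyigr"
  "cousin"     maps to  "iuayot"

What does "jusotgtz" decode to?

dominant

Compare letters: r→x is +6, a→g is +6, s→y is +6 — a constant shift. This is a Caesar cipher with shift 6.
Decoding jusotgtz: j−6=d, u−6=o, s−6=m, o−6=i, t−6=n, g−6=a, t−6=n, z−6=t.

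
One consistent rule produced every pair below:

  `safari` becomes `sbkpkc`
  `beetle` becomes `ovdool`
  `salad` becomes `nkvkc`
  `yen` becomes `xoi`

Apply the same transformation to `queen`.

The output letters match the input read backwards, each shifted +10: safari reversed is irafas. Read the word backwards and shift each letter +10.
Applying it to queen: reverse → neeuq; then shift: n+10=x, e+10=o, e+10=o, u+10=e, q+10=a.

xooea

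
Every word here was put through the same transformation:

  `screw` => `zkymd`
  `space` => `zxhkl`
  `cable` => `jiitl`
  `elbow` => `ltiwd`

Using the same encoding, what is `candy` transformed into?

The shifts repeat in a cycle of length 2: positions 0,1,… shift by +7, +8, then the pattern repeats.
Applying it to candy: c+7=j, a+8=i, n+7=u, d+8=l, y+7=f.

jiulf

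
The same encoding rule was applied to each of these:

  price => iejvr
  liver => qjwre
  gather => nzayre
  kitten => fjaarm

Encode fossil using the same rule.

cxppjq

Each letter's alphabet position (a=0..z=25) is mapped through 11·x+25 mod 26 — an affine cipher.
Applying it to fossil: f(5)→11·5+25≡2=c; o(14)→11·14+25≡23=x; s(18)→11·18+25≡15=p; s(18)→11·18+25≡15=p; i(8)→11·8+25≡9=j; l(11)→11·11+25≡16=q (all mod 26).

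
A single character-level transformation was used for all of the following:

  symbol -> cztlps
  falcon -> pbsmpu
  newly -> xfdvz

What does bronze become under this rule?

lsvxal

The shifts repeat in a cycle of length 3: positions 0,1,… shift by +10, +1, +7, then the pattern repeats.
On bronze: b+10=l, r+1=s, o+7=v, n+10=x, z+1=a, e+7=l.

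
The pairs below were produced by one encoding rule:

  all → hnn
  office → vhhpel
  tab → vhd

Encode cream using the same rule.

etlho

The shift depends on letter class: consonant l→n is +2, but vowel a→h is +7. Two shifts are in play — +7 for a/e/i/o/u, +2 for every other letter.
Applying it to cream: c(cons)+2=e, r(cons)+2=t, e(vowel)+7=l, a(vowel)+7=h, m(cons)+2=o.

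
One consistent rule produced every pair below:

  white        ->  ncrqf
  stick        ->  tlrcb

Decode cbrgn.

The output letters match the input read backwards, each shifted +9: white reversed is etihw. Read the word backwards and shift each letter +9.
Undoing it on cbrgn: shift back: c−9=t, b−9=s, r−9=i, g−9=x, n−9=e → tsixe; then reverse → exist.

exist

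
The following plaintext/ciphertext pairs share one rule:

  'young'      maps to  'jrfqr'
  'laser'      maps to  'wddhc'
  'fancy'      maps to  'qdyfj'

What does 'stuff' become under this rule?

Shifts by position in young: pos 0: y→j (+11), pos 1: o→r (+3), pos 2: u→f (+11), pos 3: n→q (+3) — repeating every 2. It's a Vigenère-style cipher with numeric key [11,3]: position i shifts by key[i mod 2].
On stuff: s+11=d, t+3=w, u+11=f, f+3=i, f+11=q.

dwfiq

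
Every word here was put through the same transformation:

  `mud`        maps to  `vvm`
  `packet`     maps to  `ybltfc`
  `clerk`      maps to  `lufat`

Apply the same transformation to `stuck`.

bcvlt

The shift depends on letter class: consonant m→v is +9, but vowel u→v is +1. Vowels shift forward by 1 and consonants shift forward by 9.
For stuck: s(cons)+9=b, t(cons)+9=c, u(vowel)+1=v, c(cons)+9=l, k(cons)+9=t.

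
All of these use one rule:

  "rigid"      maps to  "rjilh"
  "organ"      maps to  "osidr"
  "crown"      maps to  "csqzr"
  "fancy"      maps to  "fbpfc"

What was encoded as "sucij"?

staff

Letter i (0-indexed) is shifted by i+0, so successive shifts are 0, 1, 2, ….
Undoing it on sucij: s−0=s, u−1=t, c−2=a, i−3=f, j−4=f.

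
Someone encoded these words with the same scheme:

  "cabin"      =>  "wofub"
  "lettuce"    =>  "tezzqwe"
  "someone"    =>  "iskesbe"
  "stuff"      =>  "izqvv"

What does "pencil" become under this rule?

jebwut

Treating letters as 0–25, the rule is x ↦ 17x + 14 (mod 26).
On pencil: p(15)→17·15+14≡9=j; e(4)→17·4+14≡4=e; n(13)→17·13+14≡1=b; c(2)→17·2+14≡22=w; i(8)→17·8+14≡20=u; l(11)→17·11+14≡19=t (all mod 26).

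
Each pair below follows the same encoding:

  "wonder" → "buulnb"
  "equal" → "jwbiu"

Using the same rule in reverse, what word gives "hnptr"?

chili

Letter i (0-indexed) is shifted by i+5, so successive shifts are 5, 6, 7, ….
Undoing it on hnptr: h−5=c, n−6=h, p−7=i, t−8=l, r−9=i.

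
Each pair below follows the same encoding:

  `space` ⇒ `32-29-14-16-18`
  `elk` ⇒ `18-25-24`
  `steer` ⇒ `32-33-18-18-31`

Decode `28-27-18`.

one

s is letter #19 and maps to 32: an offset of 13. Letters become their 1-based position plus 13 (so a→14, b→15, …).
Reversing it on 28-27-18: 28→(28−13)÷1=15=o, 27→(27−13)÷1=14=n, 18→(18−13)÷1=5=e.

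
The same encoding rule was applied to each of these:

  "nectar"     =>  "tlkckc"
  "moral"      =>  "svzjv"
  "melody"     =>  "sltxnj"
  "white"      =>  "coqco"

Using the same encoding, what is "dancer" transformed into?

In nectar: n→t is +6, e→l is +7, c→k is +8, t→c is +9 — the shift increases by 1 each position. Each letter shifts forward by (position + 6), i.e. 6, 7, 8, … — the shift grows by one for each successive letter.
For dancer: d+6=j, a+7=h, n+8=v, c+9=l, e+10=o, r+11=c.

jhvloc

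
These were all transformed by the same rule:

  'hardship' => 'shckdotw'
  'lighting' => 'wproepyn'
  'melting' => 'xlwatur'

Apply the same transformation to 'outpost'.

zbewzze

Shifts by position in hardship: pos 0: h→s (+11), pos 1: a→h (+7), pos 2: r→c (+11), pos 3: d→k (+7) — repeating every 2. It's a Vigenère-style cipher with numeric key [11,7]: position i shifts by key[i mod 2].
On outpost: o+11=z, u+7=b, t+11=e, p+7=w, o+11=z, s+7=z, t+11=e.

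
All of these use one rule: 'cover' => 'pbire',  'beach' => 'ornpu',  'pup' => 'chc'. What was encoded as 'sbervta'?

foreign

Compare letters: c→p is +13, o→b is +13, v→i is +13 — a constant shift. Every letter moves 13 places later in the alphabet, wrapping around z→a.
Decoding sbervta: s−13=f, b−13=o, e−13=r, r−13=e, v−13=i, t−13=g, a−13=n.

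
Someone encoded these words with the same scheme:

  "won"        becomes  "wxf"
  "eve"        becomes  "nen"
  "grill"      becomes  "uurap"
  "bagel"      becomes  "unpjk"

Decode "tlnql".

The output letters match the input read backwards, each shifted +9: won reversed is now. Read the word backwards and shift each letter +9.
Undoing it on tlnql: shift back: t−9=k, l−9=c, n−9=e, q−9=h, l−9=c → kcehc; then reverse → check.

check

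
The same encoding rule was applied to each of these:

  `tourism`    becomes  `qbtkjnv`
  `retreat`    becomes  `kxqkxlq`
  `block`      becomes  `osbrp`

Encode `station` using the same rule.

This is an affine cipher: with a=0,…,z=25, each position x becomes (3x+11) mod 26.
On station: s(18)→3·18+11≡13=n; t(19)→3·19+11≡16=q; a(0)→3·0+11≡11=l; t(19)→3·19+11≡16=q; i(8)→3·8+11≡9=j; o(14)→3·14+11≡1=b; n(13)→3·13+11≡24=y (all mod 26).

nqlqjby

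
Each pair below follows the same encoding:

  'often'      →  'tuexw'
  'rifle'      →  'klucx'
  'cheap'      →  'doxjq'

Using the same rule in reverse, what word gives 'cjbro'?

laugh

o(14)→t(19) and f(5)→u(20) fit y≡23x+9 (mod 26); the inverse of 23 mod 26 is 17. This is an affine cipher: with a=0,…,z=25, each position x becomes (23x+9) mod 26.
Undoing it on cjbro: c(2)→17·(2−9)≡11=l; j(9)→17·(9−9)≡0=a; b(1)→17·(1−9)≡20=u; r(17)→17·(17−9)≡6=g; o(14)→17·(14−9)≡7=h (all mod 26).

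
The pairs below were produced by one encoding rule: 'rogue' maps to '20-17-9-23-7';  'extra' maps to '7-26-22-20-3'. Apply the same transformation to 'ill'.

11-14-14

r is letter #18 and maps to 20: an offset of 2. The number is (letter's place in the alphabet, a=1) + 2.
Applying it to ill: i=9→11, l=12→14, l=12→14.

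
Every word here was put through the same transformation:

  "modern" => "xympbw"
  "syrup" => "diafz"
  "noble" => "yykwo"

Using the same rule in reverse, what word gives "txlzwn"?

income

Shifts by position in modern: pos 0: m→x (+11), pos 1: o→y (+10), pos 2: d→m (+9), pos 3: e→p (+11), pos 4: r→b (+10), pos 5: n→w (+9) — repeating every 3. A repeating key of period 3 is used — shifts +11, +10, +9 over and over.
Decoding txlzwn: t−11=i, x−10=n, l−9=c, z−11=o, w−10=m, n−9=e.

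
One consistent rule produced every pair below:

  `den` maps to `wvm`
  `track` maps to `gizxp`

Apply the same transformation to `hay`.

Each pair mirrors across the alphabet (d↔w, e↔v, n↔m): positions sum to 25. This is the alphabet-reversal cipher (Atbash): a becomes z, b becomes y, etc.
For hay: h↔s, a↔z, y↔b.

szb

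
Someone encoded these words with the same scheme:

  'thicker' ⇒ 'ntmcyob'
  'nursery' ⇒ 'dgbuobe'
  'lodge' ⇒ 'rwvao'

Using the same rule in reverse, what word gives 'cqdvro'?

candle

t(19)→n(13) and h(7)→t(19) fit y≡19x+16 (mod 26); the inverse of 19 mod 26 is 11. Each letter's alphabet position (a=0..z=25) is mapped through 19·x+16 mod 26 — an affine cipher.
Decoding cqdvro: c(2)→11·(2−16)≡2=c; q(16)→11·(16−16)≡0=a; d(3)→11·(3−16)≡13=n; v(21)→11·(21−16)≡3=d; r(17)→11·(17−16)≡11=l; o(14)→11·(14−16)≡4=e (all mod 26).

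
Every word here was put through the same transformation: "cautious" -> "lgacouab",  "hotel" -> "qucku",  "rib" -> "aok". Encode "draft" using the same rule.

Vowels shift forward by 6 and consonants shift forward by 9.
On draft: d(cons)+9=m, r(cons)+9=a, a(vowel)+6=g, f(cons)+9=o, t(cons)+9=c.

magoc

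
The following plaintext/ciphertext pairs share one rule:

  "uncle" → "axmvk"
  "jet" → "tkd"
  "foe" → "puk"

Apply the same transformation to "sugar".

The shift depends on letter class: consonant n→x is +10, but vowel u→a is +6. Two shifts are in play — +6 for a/e/i/o/u, +10 for every other letter.
On sugar: s(cons)+10=c, u(vowel)+6=a, g(cons)+10=q, a(vowel)+6=g, r(cons)+10=b.

caqgb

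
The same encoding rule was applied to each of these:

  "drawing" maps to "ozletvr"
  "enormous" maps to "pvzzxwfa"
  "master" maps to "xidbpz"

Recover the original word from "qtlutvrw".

flamingo

A repeating key of period 2 is used — shifts +11, +8 over and over.
Reversing it on qtlutvrw: q−11=f, t−8=l, l−11=a, u−8=m, t−11=i, v−8=n, r−11=g, w−8=o.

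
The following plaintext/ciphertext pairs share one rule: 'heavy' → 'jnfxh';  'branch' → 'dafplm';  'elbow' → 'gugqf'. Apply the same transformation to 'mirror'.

orwtxw

Shifts by position in heavy: pos 0: h→j (+2), pos 1: e→n (+9), pos 2: a→f (+5), pos 3: v→x (+2), pos 4: y→h (+9) — repeating every 3. It's a Vigenère-style cipher with numeric key [2,9,5]: position i shifts by key[i mod 3].
For mirror: m+2=o, i+9=r, r+5=w, r+2=t, o+9=x, r+5=w.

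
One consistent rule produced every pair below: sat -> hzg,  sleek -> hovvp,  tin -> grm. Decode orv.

lie

Each pair mirrors across the alphabet (s↔h, a↔z, t↔g): positions sum to 25. Each letter is replaced by its mirror in the alphabet: a↔z, b↔y, c↔x, and so on (the Atbash cipher).
Reversing it on orv: o↔l, r↔i, v↔e.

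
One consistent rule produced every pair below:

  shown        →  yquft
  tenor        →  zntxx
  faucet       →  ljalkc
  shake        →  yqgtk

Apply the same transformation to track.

It's a Vigenère-style cipher with numeric key [6,9]: position i shifts by key[i mod 2].
On track: t+6=z, r+9=a, a+6=g, c+9=l, k+6=q.

zaglq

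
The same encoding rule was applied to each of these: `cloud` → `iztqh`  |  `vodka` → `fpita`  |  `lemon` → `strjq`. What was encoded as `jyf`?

The output letters match the input read backwards, each shifted +5: cloud reversed is duolc. Two steps: reverse the string, then apply a Caesar shift of +5.
Undoing it on jyf: shift back: j−5=e, y−5=t, f−5=a → eta; then reverse → ate.

ate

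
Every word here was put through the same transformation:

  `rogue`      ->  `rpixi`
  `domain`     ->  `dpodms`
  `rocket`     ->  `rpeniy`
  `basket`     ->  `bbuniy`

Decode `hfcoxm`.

In rogue: r→r is +0, o→p is +1, g→i is +2, u→x is +3 — the shift increases by 1 each position. Letter i (0-indexed) is shifted by i+0, so successive shifts are 0, 1, 2, ….
Decoding hfcoxm: h−0=h, f−1=e, c−2=a, o−3=l, x−4=t, m−5=h.

health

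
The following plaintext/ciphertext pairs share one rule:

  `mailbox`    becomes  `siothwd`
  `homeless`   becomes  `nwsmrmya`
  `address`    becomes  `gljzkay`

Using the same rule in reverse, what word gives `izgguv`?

crayon

Shifts by position in mailbox: pos 0: m→s (+6), pos 1: a→i (+8), pos 2: i→o (+6), pos 3: l→t (+8) — repeating every 2. The shifts repeat in a cycle of length 2: positions 0,1,… shift by +6, +8, then the pattern repeats.
Decoding izgguv: i−6=c, z−8=r, g−6=a, g−8=y, u−6=o, v−8=n.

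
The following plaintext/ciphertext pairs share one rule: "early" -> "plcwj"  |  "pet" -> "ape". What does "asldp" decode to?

phase

Each letter is shifted forward by 11 in the alphabet (a Caesar shift of +11).
Reversing it on asldp: a−11=p, s−11=h, l−11=a, d−11=s, p−11=e.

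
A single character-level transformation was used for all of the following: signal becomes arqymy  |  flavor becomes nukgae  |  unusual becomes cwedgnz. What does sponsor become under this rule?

ayyyebf

Letter i (0-indexed) is shifted by i+8, so successive shifts are 8, 9, 10, ….
Applying it to sponsor: s+8=a, p+9=y, o+10=y, n+11=y, s+12=e, o+13=b, r+14=f.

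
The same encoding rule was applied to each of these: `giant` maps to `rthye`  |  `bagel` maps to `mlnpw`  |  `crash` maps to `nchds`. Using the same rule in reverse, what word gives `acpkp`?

prize

A repeating key of period 3 is used — shifts +11, +11, +7 over and over.
Reversing it on acpkp: a−11=p, c−11=r, p−7=i, k−11=z, p−11=e.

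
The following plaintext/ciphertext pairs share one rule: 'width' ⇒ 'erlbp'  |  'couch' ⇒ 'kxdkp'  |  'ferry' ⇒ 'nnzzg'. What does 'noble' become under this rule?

The rule splits by letter class: vowels +9, consonants +8.
Applying it to noble: n(cons)+8=v, o(vowel)+9=x, b(cons)+8=j, l(cons)+8=t, e(vowel)+9=n.

vxjtn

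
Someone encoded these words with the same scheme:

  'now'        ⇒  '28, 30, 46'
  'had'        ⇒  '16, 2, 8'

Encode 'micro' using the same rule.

26, 18, 6, 36, 30

n(#14)→28 and o(#15)→30: differences scale by 2, so n = 2·pos + 0. The formula is n = 2×(alphabet index, a=1).
Applying it to micro: m=13→26, i=9→18, c=3→6, r=18→36, o=15→30.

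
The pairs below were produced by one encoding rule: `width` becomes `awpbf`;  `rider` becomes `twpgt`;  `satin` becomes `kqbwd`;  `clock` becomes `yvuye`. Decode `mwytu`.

w(22)→a(0) and i(8)→w(22) fit y≡17x+16 (mod 26); the inverse of 17 mod 26 is 23. Each letter's alphabet position (a=0..z=25) is mapped through 17·x+16 mod 26 — an affine cipher.
Decoding mwytu: m(12)→23·(12−16)≡12=m; w(22)→23·(22−16)≡8=i; y(24)→23·(24−16)≡2=c; t(19)→23·(19−16)≡17=r; u(20)→23·(20−16)≡14=o (all mod 26).

micro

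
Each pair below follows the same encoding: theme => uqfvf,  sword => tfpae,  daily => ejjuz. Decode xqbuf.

It's a Vigenère-style cipher with numeric key [1,9]: position i shifts by key[i mod 2].
Decoding xqbuf: x−1=w, q−9=h, b−1=a, u−9=l, f−1=e.

whale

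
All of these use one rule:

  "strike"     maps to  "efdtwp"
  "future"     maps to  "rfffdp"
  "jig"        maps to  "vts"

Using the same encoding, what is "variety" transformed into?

hldtpfk

Vowels shift forward by 11 and consonants shift forward by 12.
Applying it to variety: v(cons)+12=h, a(vowel)+11=l, r(cons)+12=d, i(vowel)+11=t, e(vowel)+11=p, t(cons)+12=f, y(cons)+12=k.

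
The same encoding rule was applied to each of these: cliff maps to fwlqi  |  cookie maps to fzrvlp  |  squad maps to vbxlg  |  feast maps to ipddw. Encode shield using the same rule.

Shifts by position in cliff: pos 0: c→f (+3), pos 1: l→w (+11), pos 2: i→l (+3), pos 3: f→q (+11) — repeating every 2. The shifts repeat in a cycle of length 2: positions 0,1,… shift by +3, +11, then the pattern repeats.
Applying it to shield: s+3=v, h+11=s, i+3=l, e+11=p, l+3=o, d+11=o.

vslpoo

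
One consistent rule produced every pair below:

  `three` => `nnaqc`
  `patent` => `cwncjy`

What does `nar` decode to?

ire

The word is reversed, then every letter is shifted forward by 9.
Decoding nar: shift back: n−9=e, a−9=r, r−9=i → eri; then reverse → ire.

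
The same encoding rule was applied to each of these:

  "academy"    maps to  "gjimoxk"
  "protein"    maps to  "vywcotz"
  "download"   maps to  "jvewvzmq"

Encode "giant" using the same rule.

mpiwd

In academy: a→g is +6, c→j is +7, a→i is +8, d→m is +9 — the shift increases by 1 each position. Each letter shifts forward by (position + 6), i.e. 6, 7, 8, … — the shift grows by one for each successive letter.
For giant: g+6=m, i+7=p, a+8=i, n+9=w, t+10=d.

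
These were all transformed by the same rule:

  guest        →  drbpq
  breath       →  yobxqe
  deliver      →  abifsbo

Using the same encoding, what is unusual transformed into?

Compare letters: g→d is +23, u→r is +23, e→b is +23 — a constant shift. Each letter is shifted forward by 23 in the alphabet (a Caesar shift of +23).
For unusual: u+23=r, n+23=k, u+23=r, s+23=p, u+23=r, a+23=x, l+23=i.

rkrprxi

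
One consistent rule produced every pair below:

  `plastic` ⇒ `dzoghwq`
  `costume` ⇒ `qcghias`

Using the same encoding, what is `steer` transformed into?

ghssf

Compare letters: p→d is +14, l→z is +14, a→o is +14 — a constant shift. This is a Caesar cipher with shift 14.
On steer: s+14=g, t+14=h, e+14=s, e+14=s, r+14=f.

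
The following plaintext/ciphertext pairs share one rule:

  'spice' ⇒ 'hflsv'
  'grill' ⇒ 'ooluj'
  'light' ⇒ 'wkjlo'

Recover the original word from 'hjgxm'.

judge

The output letters match the input read backwards, each shifted +3: spice reversed is ecips. Two steps: reverse the string, then apply a Caesar shift of +3.
Decoding hjgxm: shift back: h−3=e, j−3=g, g−3=d, x−3=u, m−3=j → egduj; then reverse → judge.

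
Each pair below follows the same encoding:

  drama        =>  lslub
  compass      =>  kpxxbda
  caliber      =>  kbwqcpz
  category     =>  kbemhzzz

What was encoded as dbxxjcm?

vampire

Shifts by position in drama: pos 0: d→l (+8), pos 1: r→s (+1), pos 2: a→l (+11), pos 3: m→u (+8), pos 4: a→b (+1) — repeating every 3. A repeating key of period 3 is used — shifts +8, +1, +11 over and over.
Decoding dbxxjcm: d−8=v, b−1=a, x−11=m, x−8=p, j−1=i, c−11=r, m−8=e.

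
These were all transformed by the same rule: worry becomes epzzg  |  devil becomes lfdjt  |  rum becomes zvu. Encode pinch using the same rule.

The shift depends on letter class: consonant w→e is +8, but vowel o→p is +1. Two shifts are in play — +1 for a/e/i/o/u, +8 for every other letter.
On pinch: p(cons)+8=x, i(vowel)+1=j, n(cons)+8=v, c(cons)+8=k, h(cons)+8=p.

xjvkp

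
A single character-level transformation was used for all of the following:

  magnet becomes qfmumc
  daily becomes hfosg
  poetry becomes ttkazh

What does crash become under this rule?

Letter i (0-indexed) is shifted by i+4, so successive shifts are 4, 5, 6, ….
For crash: c+4=g, r+5=w, a+6=g, s+7=z, h+8=p.

gwgzp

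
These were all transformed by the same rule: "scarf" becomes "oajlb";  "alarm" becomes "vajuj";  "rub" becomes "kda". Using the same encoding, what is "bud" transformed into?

mdk

The output letters match the input read backwards, each shifted +9: scarf reversed is fracs. The word is reversed, then every letter is shifted forward by 9.
Applying it to bud: reverse → dub; then shift: d+9=m, u+9=d, b+9=k.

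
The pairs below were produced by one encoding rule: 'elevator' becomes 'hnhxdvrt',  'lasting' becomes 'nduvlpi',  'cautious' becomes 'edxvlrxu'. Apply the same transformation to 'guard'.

ixdtf

The shift depends on letter class: consonant l→n is +2, but vowel e→h is +3. The rule splits by letter class: vowels +3, consonants +2.
For guard: g(cons)+2=i, u(vowel)+3=x, a(vowel)+3=d, r(cons)+2=t, d(cons)+2=f.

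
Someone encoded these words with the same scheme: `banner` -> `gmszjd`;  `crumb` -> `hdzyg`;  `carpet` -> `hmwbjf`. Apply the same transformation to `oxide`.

Shifts by position in banner: pos 0: b→g (+5), pos 1: a→m (+12), pos 2: n→s (+5), pos 3: n→z (+12) — repeating every 2. It's a Vigenère-style cipher with numeric key [5,12]: position i shifts by key[i mod 2].
Applying it to oxide: o+5=t, x+12=j, i+5=n, d+12=p, e+5=j.

tjnpj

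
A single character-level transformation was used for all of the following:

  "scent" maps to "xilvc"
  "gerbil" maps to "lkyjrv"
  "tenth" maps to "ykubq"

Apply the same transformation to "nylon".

In scent: s→x is +5, c→i is +6, e→l is +7, n→v is +8 — the shift increases by 1 each position. Letter i (0-indexed) is shifted by i+5, so successive shifts are 5, 6, 7, ….
For nylon: n+5=s, y+6=e, l+7=s, o+8=w, n+9=w.

sesww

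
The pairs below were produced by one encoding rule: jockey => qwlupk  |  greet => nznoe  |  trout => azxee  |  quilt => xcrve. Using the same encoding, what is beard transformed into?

In jockey: j→q is +7, o→w is +8, c→l is +9, k→u is +10 — the shift increases by 1 each position. Letter i (0-indexed) is shifted by i+7, so successive shifts are 7, 8, 9, ….
On beard: b+7=i, e+8=m, a+9=j, r+10=b, d+11=o.

imjbo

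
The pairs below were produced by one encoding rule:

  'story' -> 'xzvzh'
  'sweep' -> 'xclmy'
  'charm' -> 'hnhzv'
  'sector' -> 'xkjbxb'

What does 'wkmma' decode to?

refer

In story: s→x is +5, t→z is +6, o→v is +7, r→z is +8 — the shift increases by 1 each position. The shift increases by 1 at each position, starting from +5: 5, 6, 7, ….
Decoding wkmma: w−5=r, k−6=e, m−7=f, m−8=e, a−9=r.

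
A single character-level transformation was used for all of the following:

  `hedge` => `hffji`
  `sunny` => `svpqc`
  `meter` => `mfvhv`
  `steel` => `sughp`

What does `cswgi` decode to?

In hedge: h→h is +0, e→f is +1, d→f is +2, g→j is +3 — the shift increases by 1 each position. The shift increases by 1 at each position, starting from +0: 0, 1, 2, ….
Reversing it on cswgi: c−0=c, s−1=r, w−2=u, g−3=d, i−4=e.

crude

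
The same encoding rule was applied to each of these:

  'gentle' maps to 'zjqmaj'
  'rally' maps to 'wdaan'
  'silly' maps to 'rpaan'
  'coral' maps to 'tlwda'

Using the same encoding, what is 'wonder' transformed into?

g(6)→z(25) and e(4)→j(9) fit y≡21x+3 (mod 26); the inverse of 21 mod 26 is 5. Treating letters as 0–25, the rule is x ↦ 21x + 3 (mod 26).
Applying it to wonder: w(22)→21·22+3≡23=x; o(14)→21·14+3≡11=l; n(13)→21·13+3≡16=q; d(3)→21·3+3≡14=o; e(4)→21·4+3≡9=j; r(17)→21·17+3≡22=w (all mod 26).

xlqojw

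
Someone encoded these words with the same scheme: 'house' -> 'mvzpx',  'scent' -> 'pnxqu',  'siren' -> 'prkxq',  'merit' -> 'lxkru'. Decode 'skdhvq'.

h(7)→m(12) and o(14)→v(21) fit y≡5x+3 (mod 26); the inverse of 5 mod 26 is 21. Each letter's alphabet position (a=0..z=25) is mapped through 5·x+3 mod 26 — an affine cipher.
Undoing it on skdhvq: s(18)→21·(18−3)≡3=d; k(10)→21·(10−3)≡17=r; d(3)→21·(3−3)≡0=a; h(7)→21·(7−3)≡6=g; v(21)→21·(21−3)≡14=o; q(16)→21·(16−3)≡13=n (all mod 26).

dragon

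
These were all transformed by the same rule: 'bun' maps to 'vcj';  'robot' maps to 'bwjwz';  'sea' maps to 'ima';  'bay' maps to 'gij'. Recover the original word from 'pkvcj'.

bunch

The output letters match the input read backwards, each shifted +8: bun reversed is nub. Read the word backwards and shift each letter +8.
Undoing it on pkvcj: shift back: p−8=h, k−8=c, v−8=n, c−8=u, j−8=b → hcnub; then reverse → bunch.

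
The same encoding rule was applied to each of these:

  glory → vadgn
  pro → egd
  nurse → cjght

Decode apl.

law

Compare letters: g→v is +15, l→a is +15, o→d is +15 — a constant shift. This is a Caesar cipher with shift 15.
Decoding apl: a−15=l, p−15=a, l−15=w.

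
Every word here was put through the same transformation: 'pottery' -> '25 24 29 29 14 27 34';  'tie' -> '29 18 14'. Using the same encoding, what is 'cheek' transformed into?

p is letter #16 and maps to 25: an offset of 9. Letters become their 1-based position plus 9 (so a→10, b→11, …).
For cheek: c=3→12, h=8→17, e=5→14, e=5→14, k=11→20.

12 17 14 14 20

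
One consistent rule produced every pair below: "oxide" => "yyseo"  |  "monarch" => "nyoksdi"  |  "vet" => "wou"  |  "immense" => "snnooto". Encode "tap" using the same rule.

ukq

The shift depends on letter class: consonant x→y is +1, but vowel o→y is +10. Vowels shift forward by 10 and consonants shift forward by 1.
On tap: t(cons)+1=u, a(vowel)+10=k, p(cons)+1=q.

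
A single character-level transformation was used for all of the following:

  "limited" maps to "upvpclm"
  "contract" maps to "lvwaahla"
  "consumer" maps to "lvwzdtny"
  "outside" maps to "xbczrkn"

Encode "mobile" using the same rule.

vvkpul

Shifts by position in limited: pos 0: l→u (+9), pos 1: i→p (+7), pos 2: m→v (+9), pos 3: i→p (+7) — repeating every 2. A repeating key of period 2 is used — shifts +9, +7 over and over.
Applying it to mobile: m+9=v, o+7=v, b+9=k, i+7=p, l+9=u, e+7=l.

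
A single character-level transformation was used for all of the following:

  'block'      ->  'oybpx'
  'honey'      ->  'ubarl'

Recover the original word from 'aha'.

nun

Every letter moves 13 places later in the alphabet, wrapping around z→a.
Reversing it on aha: a−13=n, h−13=u, a−13=n.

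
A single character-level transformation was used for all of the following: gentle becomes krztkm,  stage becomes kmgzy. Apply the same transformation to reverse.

The output letters match the input read backwards, each shifted +6: gentle reversed is eltneg. Two steps: reverse the string, then apply a Caesar shift of +6.
For reverse: reverse → esrever; then shift: e+6=k, s+6=y, r+6=x, e+6=k, v+6=b, e+6=k, r+6=x.

kyxkbkx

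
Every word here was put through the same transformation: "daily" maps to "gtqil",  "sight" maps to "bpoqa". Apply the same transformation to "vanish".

paqvid

The word is reversed, then every letter is shifted forward by 8.
For vanish: reverse → hsinav; then shift: h+8=p, s+8=a, i+8=q, n+8=v, a+8=i, v+8=d.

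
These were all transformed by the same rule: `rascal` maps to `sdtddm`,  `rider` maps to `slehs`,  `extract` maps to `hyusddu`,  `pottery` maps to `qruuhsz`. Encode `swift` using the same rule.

txlgu

The shift depends on letter class: consonant r→s is +1, but vowel a→d is +3. Vowels shift forward by 3 and consonants shift forward by 1.
Applying it to swift: s(cons)+1=t, w(cons)+1=x, i(vowel)+3=l, f(cons)+1=g, t(cons)+1=u.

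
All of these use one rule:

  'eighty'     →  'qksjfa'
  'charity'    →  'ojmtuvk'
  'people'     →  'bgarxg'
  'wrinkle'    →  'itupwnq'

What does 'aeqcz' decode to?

ocean

The shifts repeat in a cycle of length 2: positions 0,1,… shift by +12, +2, then the pattern repeats.
Decoding aeqcz: a−12=o, e−2=c, q−12=e, c−2=a, z−12=n.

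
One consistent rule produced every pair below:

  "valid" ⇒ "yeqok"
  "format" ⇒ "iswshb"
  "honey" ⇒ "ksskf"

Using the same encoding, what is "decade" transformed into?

In valid: v→y is +3, a→e is +4, l→q is +5, i→o is +6 — the shift increases by 1 each position. Letter i (0-indexed) is shifted by i+3, so successive shifts are 3, 4, 5, ….
Applying it to decade: d+3=g, e+4=i, c+5=h, a+6=g, d+7=k, e+8=m.

gihgkm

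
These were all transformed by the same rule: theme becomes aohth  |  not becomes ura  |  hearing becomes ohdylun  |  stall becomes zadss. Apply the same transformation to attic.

The shift depends on letter class: consonant t→a is +7, but vowel e→h is +3. The rule splits by letter class: vowels +3, consonants +7.
On attic: a(vowel)+3=d, t(cons)+7=a, t(cons)+7=a, i(vowel)+3=l, c(cons)+7=j.

daalj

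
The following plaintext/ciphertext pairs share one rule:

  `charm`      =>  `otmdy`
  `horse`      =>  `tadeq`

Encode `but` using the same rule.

Compare letters: c→o is +12, h→t is +12, a→m is +12 — a constant shift. Every letter moves 12 places later in the alphabet, wrapping around z→a.
On but: b+12=n, u+12=g, t+12=f.

ngf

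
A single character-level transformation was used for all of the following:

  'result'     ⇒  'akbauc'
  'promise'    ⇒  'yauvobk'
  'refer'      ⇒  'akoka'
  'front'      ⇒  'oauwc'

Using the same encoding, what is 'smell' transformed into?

The shift depends on letter class: consonant r→a is +9, but vowel e→k is +6. Vowels shift forward by 6 and consonants shift forward by 9.
On smell: s(cons)+9=b, m(cons)+9=v, e(vowel)+6=k, l(cons)+9=u, l(cons)+9=u.

bvkuu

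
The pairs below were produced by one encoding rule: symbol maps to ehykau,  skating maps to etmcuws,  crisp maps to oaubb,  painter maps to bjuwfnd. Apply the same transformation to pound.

bxgwp

Shifts by position in symbol: pos 0: s→e (+12), pos 1: y→h (+9), pos 2: m→y (+12), pos 3: b→k (+9) — repeating every 2. A repeating key of period 2 is used — shifts +12, +9 over and over.
Applying it to pound: p+12=b, o+9=x, u+12=g, n+9=w, d+12=p.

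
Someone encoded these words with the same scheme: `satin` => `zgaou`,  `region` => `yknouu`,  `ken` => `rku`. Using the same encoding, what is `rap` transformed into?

The shift depends on letter class: consonant s→z is +7, but vowel a→g is +6. Vowels shift forward by 6 and consonants shift forward by 7.
On rap: r(cons)+7=y, a(vowel)+6=g, p(cons)+7=w.

ygw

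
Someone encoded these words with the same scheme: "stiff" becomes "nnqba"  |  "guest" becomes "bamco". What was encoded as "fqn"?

fix

The output letters match the input read backwards, each shifted +8: stiff reversed is ffits. Two steps: reverse the string, then apply a Caesar shift of +8.
Reversing it on fqn: shift back: f−8=x, q−8=i, n−8=f → xif; then reverse → fix.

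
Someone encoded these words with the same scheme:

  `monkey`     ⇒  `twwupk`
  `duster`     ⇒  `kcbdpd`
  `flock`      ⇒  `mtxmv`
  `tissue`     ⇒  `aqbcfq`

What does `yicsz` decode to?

ratio

In monkey: m→t is +7, o→w is +8, n→w is +9, k→u is +10 — the shift increases by 1 each position. The shift increases by 1 at each position, starting from +7: 7, 8, 9, ….
Undoing it on yicsz: y−7=r, i−8=a, c−9=t, s−10=i, z−11=o.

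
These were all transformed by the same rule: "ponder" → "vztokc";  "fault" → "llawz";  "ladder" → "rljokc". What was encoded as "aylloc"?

Shifts by position in ponder: pos 0: p→v (+6), pos 1: o→z (+11), pos 2: n→t (+6), pos 3: d→o (+11) — repeating every 2. A repeating key of period 2 is used — shifts +6, +11 over and over.
Undoing it on aylloc: a−6=u, y−11=n, l−6=f, l−11=a, o−6=i, c−11=r.

unfair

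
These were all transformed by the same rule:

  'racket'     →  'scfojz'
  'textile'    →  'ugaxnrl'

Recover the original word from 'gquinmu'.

In racket: r→s is +1, a→c is +2, c→f is +3, k→o is +4 — the shift increases by 1 each position. Letter i (0-indexed) is shifted by i+1, so successive shifts are 1, 2, 3, ….
Undoing it on gquinmu: g−1=f, q−2=o, u−3=r, i−4=e, n−5=i, m−6=g, u−7=n.

foreign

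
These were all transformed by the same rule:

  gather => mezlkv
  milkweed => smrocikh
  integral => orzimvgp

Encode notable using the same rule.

tszehpk

Shifts by position in gather: pos 0: g→m (+6), pos 1: a→e (+4), pos 2: t→z (+6), pos 3: h→l (+4) — repeating every 2. The shifts repeat in a cycle of length 2: positions 0,1,… shift by +6, +4, then the pattern repeats.
Applying it to notable: n+6=t, o+4=s, t+6=z, a+4=e, b+6=h, l+4=p, e+6=k.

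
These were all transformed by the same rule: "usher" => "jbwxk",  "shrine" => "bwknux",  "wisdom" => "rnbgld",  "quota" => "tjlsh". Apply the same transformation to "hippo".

wnccl

This is an affine cipher: with a=0,…,z=25, each position x becomes (17x+7) mod 26.
Applying it to hippo: h(7)→17·7+7≡22=w; i(8)→17·8+7≡13=n; p(15)→17·15+7≡2=c; p(15)→17·15+7≡2=c; o(14)→17·14+7≡11=l (all mod 26).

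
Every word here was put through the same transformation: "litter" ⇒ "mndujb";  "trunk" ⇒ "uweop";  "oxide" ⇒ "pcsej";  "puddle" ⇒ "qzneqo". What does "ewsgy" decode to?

Shifts by position in litter: pos 0: l→m (+1), pos 1: i→n (+5), pos 2: t→d (+10), pos 3: t→u (+1), pos 4: e→j (+5), pos 5: r→b (+10) — repeating every 3. It's a Vigenère-style cipher with numeric key [1,5,10]: position i shifts by key[i mod 3].
Decoding ewsgy: e−1=d, w−5=r, s−10=i, g−1=f, y−5=t.

drift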